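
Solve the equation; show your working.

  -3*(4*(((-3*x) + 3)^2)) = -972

Step 1. [-3*(4*(((-3*x) + 3)^2)) = -972] divide by the outer -3. So div: 4*(((-3*x) + 3)^2) = 324.
Step 2. [4*(((-3*x) + 3)^2) = 324] divide by the outer 4 ⇒ div: ((-3*x) + 3)^2 = 81.
Step 3. [((-3*x) + 3)^2 = 81] 81 ≥ 0, LHS is (·)² — take ±√ ⇒ sqrt: (-3*x) + 3 = 9 or -9.
Step 4. [(-3*x) + 3 = 9 or -9] subtract 3: x sits inside (… + 3), so sub: -3*x = 6 or -12.
Step 5. [-3*x = 6 or -12] divide by the outer -3 ⇒ div: x = -2 or 4.

Answer: x ∈ {-2, 4}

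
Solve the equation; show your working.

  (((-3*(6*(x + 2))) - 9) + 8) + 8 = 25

Step 1. [(((-3*(6*(x + 2))) - 9) + 8) + 8 = 25] 8 comes off first (subtract 8). So sub: ((-3*(6*(x + 2))) - 9) + 8 = 17.
Step 2. [((-3*(6*(x + 2))) - 9) + 8 = 17] peel the +8: subtract 8 from each side, so sub: (-3*(6*(x + 2))) - 9 = 9.
Step 3. [(-3*(6*(x + 2))) - 9 = 9] peel the -9: add 9 from each side, so sub: -3*(6*(x + 2)) = 18.
Step 4. [-3*(6*(x + 2)) = 18] divide by the outer -3. So div: 6*(x + 2) = -6.
Step 5. [6*(x + 2) = -6] leading coefficient 6: divide by 6, so div: x + 2 = -1.
Step 6. [x + 2 = -1] +2 is outermost — subtract 2 both sides, so sub: x = -3.

Answer: x ∈ {-3}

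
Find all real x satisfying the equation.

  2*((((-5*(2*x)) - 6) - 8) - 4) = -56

Step 1. [2*((((-5*(2*x)) - 6) - 8) - 4) = -56] 2 out front; divide by 2 ⇒ div: (((-5*(2*x)) - 6) - 8) - 4 = -28.
Step 2. [(((-5*(2*x)) - 6) - 8) - 4 = -28] add 4: x sits inside (… - 4) ⇒ sub: ((-5*(2*x)) - 6) - 8 = -24.
Step 3. [((-5*(2*x)) - 6) - 8 = -24] 8 comes off first (add 8), so sub: (-5*(2*x)) - 6 = -16.
Step 4. [(-5*(2*x)) - 6 = -16] -6 is outermost — add 6 both sides ⇒ sub: -5*(2*x) = -10.
Step 5. [-5*(2*x) = -10] -5 out front; divide by -5. So div: 2*x = 2.
Step 6. [2*x = 2] 2·(inner) — divide through by 2. So div: x = 1.

Answer: x ∈ {1}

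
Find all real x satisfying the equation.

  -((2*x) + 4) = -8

Step 1. [-((2*x) + 4) = -8] leading − — multiply by −1. So neg: (2*x) + 4 = 8.
Step 2. [(2*x) + 4 = 8] +4 is outermost — subtract 4 both sides, so sub: 2*x = 4.
Step 3. [2*x = 4] 2·(inner) — divide through by 2 ⇒ div: x = 2.

Answer: x ∈ {2}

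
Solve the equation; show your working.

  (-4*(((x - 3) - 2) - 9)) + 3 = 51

Step 1. [(-4*(((x - 3) - 2) - 9)) + 3 = 51] peel the +3: subtract 3 from each side. So sub: -4*(((x - 3) - 2) - 9) = 48.
Step 2. [-4*(((x - 3) - 2) - 9) = 48] divide by the outer -4, so div: ((x - 3) - 2) - 9 = -12.
Step 3. [((x - 3) - 2) - 9 = -12] -9 is outermost — add 9 both sides. So sub: (x - 3) - 2 = -3.
Step 4. [(x - 3) - 2 = -3] 2 comes off first (add 2), so sub: x - 3 = -1.
Step 5. [x - 3 = -1] -3 is outermost — add 3 both sides. So sub: x = 2.

Answer: x ∈ {2}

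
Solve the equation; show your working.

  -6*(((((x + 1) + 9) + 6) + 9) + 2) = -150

Step 1. [-6*(((((x + 1) + 9) + 6) + 9) + 2) = -150] -6 out front; divide by -6, so div: ((((x + 1) + 9) + 6) + 9) + 2 = 25.
Step 2. [((((x + 1) + 9) + 6) + 9) + 2 = 25] +2 is outermost — subtract 2 both sides. So sub: (((x + 1) + 9) + 6) + 9 = 23.
Step 3. [(((x + 1) + 9) + 6) + 9 = 23] the outer +9 inverts by subtracting 9. So sub: ((x + 1) + 9) + 6 = 14.
Step 4. [((x + 1) + 9) + 6 = 14] the outer +6 inverts by subtracting 6, so sub: (x + 1) + 9 = 8.
Step 5. [(x + 1) + 9 = 8] peel the +9: subtract 9 from each side ⇒ sub: x + 1 = -1.
Step 6. [x + 1 = -1] +1 is outermost — subtract 1 both sides, so sub: x = -2.

Answer: x ∈ {-2}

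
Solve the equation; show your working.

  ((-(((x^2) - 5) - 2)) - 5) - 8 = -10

Step 1. [((-(((x^2) - 5) - 2)) - 5) - 8 = -10] the outer -8 inverts by adding 8, so sub: (-(((x^2) - 5) - 2)) - 5 = -2.
Step 2. [(-(((x^2) - 5) - 2)) - 5 = -2] add 5: x sits inside (… - 5), so sub: -(((x^2) - 5) - 2) = 3.
Step 3. [-(((x^2) - 5) - 2) = 3] flip signs both sides ⇒ neg: ((x^2) - 5) - 2 = -3.
Step 4. [((x^2) - 5) - 2 = -3] add 2: x sits inside (… - 2), so sub: (x^2) - 5 = -1.
Step 5. [(x^2) - 5 = -1] add 5: x sits inside (… - 5). So sub: x^2 = 4.
Step 6. [x^2 = 4] √ both sides: 4 ≥ 0 gives two branches, so sqrt: x = 2 or -2.

Answer: x ∈ {-2, 2}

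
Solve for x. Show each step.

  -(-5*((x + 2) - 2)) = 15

Step 1. [-(-5*((x + 2) - 2)) = 15] flip signs both sides ⇒ neg: -5*((x + 2) - 2) = -15.
Step 2. [-5*((x + 2) - 2) = -15] -5·(inner) — divide through by -5, so div: (x + 2) - 2 = 3.
Step 3. [(x + 2) - 2 = 3] the outer -2 inverts by adding 2, so sub: x + 2 = 5.
Step 4. [x + 2 = 5] the outer +2 inverts by subtracting 2. So sub: x = 3.

Answer: x ∈ {3}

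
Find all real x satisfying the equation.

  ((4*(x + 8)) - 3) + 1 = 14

Step 1. [((4*(x + 8)) - 3) + 1 = 14] peel the +1: subtract 1 from each side, so sub: (4*(x + 8)) - 3 = 13.
Step 2. [(4*(x + 8)) - 3 = 13] peel the -3: add 3 from each side, so sub: 4*(x + 8) = 16.
Step 3. [4*(x + 8) = 16] leading coefficient 4: divide by 4. So div: x + 8 = 4.
Step 4. [x + 8 = 4] subtract 8: x sits inside (… + 8), so sub: x = -4.

Answer: x ∈ {-4}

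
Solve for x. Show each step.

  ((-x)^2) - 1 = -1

Step 1. [((-x)^2) - 1 = -1] the outer -1 inverts by adding 1 ⇒ sub: (-x)^2 = 0.
Step 2. [(-x)^2 = 0] LHS squared, RHS 0 ≥ 0: apply √ (±) ⇒ sqrt: -x = 0.
Step 3. [-x = 0] leading − — multiply by −1. So neg: x = 0.

Answer: x ∈ {0}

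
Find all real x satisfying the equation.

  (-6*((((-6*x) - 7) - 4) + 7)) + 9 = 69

Step 1. [(-6*((((-6*x) - 7) - 4) + 7)) + 9 = 69] subtract 9: x sits inside (… + 9), so sub: -6*((((-6*x) - 7) - 4) + 7) = 60.
Step 2. [-6*((((-6*x) - 7) - 4) + 7) = 60] divide by the outer -6, so div: (((-6*x) - 7) - 4) + 7 = -10.
Step 3. [(((-6*x) - 7) - 4) + 7 = -10] 7 comes off first (subtract 7), so sub: ((-6*x) - 7) - 4 = -17.
Step 4. [((-6*x) - 7) - 4 = -17] -4 is outermost — add 4 both sides. So sub: (-6*x) - 7 = -13.
Step 5. [(-6*x) - 7 = -13] add 7: x sits inside (… - 7), so sub: -6*x = -6.
Step 6. [-6*x = -6] leading coefficient -6: divide by -6 ⇒ div: x = 1.

Answer: x ∈ {1}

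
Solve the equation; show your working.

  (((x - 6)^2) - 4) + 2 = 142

Step 1. [(((x - 6)^2) - 4) + 2 = 142] peel the +2: subtract 2 from each side, so sub: ((x - 6)^2) - 4 = 140.
Step 2. [((x - 6)^2) - 4 = 140] add 4: x sits inside (… - 4), so sub: (x - 6)^2 = 144.
Step 3. [(x - 6)^2 = 144] LHS squared, RHS 144 ≥ 0: apply √ (±). So sqrt: x - 6 = 12 or -12.
Step 4. [x - 6 = 12 or -12] peel the -6: add 6 from each side. So sub: x = 18 or -6.

Answer: x ∈ {-6, 18}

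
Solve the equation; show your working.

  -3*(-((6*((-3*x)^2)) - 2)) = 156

Step 1. [-3*(-((6*((-3*x)^2)) - 2)) = 156] -3·(inner) — divide through by -3, so div: -((6*((-3*x)^2)) - 2) = -52.
Step 2. [-((6*((-3*x)^2)) - 2) = -52] leading − — multiply by −1, so neg: (6*((-3*x)^2)) - 2 = 52.
Step 3. [(6*((-3*x)^2)) - 2 = 52] 2 comes off first (add 2) ⇒ sub: 6*((-3*x)^2) = 54.
Step 4. [6*((-3*x)^2) = 54] 6 out front; divide by 6, so div: (-3*x)^2 = 9.
Step 5. [(-3*x)^2 = 9] 9 ≥ 0, LHS is (·)² — take ±√ ⇒ sqrt: -3*x = 3 or -3.
Step 6. [-3*x = 3 or -3] -3·(inner) — divide through by -3. So div: x = -1 or 1.

Answer: x ∈ {-1, 1}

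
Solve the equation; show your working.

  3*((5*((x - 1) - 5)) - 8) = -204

Step 1. [3*((5*((x - 1) - 5)) - 8) = -204] 3 out front; divide by 3, so div: (5*((x - 1) - 5)) - 8 = -68.
Step 2. [(5*((x - 1) - 5)) - 8 = -68] -8 is outermost — add 8 both sides. So sub: 5*((x - 1) - 5) = -60.
Step 3. [5*((x - 1) - 5) = -60] divide by the outer 5 ⇒ div: (x - 1) - 5 = -12.
Step 4. [(x - 1) - 5 = -12] -5 is outermost — add 5 both sides. So sub: x - 1 = -7.
Step 5. [x - 1 = -7] peel the -1: add 1 from each side ⇒ sub: x = -6.

Answer: x ∈ {-6}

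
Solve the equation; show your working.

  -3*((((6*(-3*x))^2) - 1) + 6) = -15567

Step 1. [-3*((((6*(-3*x))^2) - 1) + 6) = -15567] -3·(inner) — divide through by -3. So div: (((6*(-3*x))^2) - 1) + 6 = 5189.
Step 2. [(((6*(-3*x))^2) - 1) + 6 = 5189] 6 comes off first (subtract 6). So sub: ((6*(-3*x))^2) - 1 = 5183.
Step 3. [((6*(-3*x))^2) - 1 = 5183] add 1: x sits inside (… - 1) ⇒ sub: (6*(-3*x))^2 = 5184.
Step 4. [(6*(-3*x))^2 = 5184] √ both sides: 5184 ≥ 0 gives two branches ⇒ sqrt: 6*(-3*x) = 72 or -72.
Step 5. [6*(-3*x) = 72 or -72] divide by the outer 6, so div: -3*x = 12 or -12.
Step 6. [-3*x = 12 or -12] -3 out front; divide by -3 ⇒ div: x = -4 or 4.

Answer: x ∈ {-4, 4}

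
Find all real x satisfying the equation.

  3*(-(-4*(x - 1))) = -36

Step 1. [3*(-(-4*(x - 1))) = -36] LHS = 3·(…); ÷3 both sides. So div: -(-4*(x - 1)) = -12.
Step 2. [-(-4*(x - 1)) = -12] flip signs both sides, so neg: -4*(x - 1) = 12.
Step 3. [-4*(x - 1) = 12] LHS = -4·(…); ÷-4 both sides ⇒ div: x - 1 = -3.
Step 4. [x - 1 = -3] -1 is outermost — add 1 both sides. So sub: x = -2.

Answer: x ∈ {-2}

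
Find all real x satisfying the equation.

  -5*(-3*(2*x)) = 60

Step 1. [-5*(-3*(2*x)) = 60] divide by the outer -5 ⇒ div: -3*(2*x) = -12.
Step 2. [-3*(2*x) = -12] leading coefficient -3: divide by -3, so div: 2*x = 4.
Step 3. [2*x = 4] 2·(inner) — divide through by 2. So div: x = 2.

Answer: x ∈ {2}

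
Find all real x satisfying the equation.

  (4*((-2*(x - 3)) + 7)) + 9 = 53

Step 1. [(4*((-2*(x - 3)) + 7)) + 9 = 53] subtract 9: x sits inside (… + 9). So sub: 4*((-2*(x - 3)) + 7) = 44.
Step 2. [4*((-2*(x - 3)) + 7) = 44] leading coefficient 4: divide by 4, so div: (-2*(x - 3)) + 7 = 11.
Step 3. [(-2*(x - 3)) + 7 = 11] the outer +7 inverts by subtracting 7. So sub: -2*(x - 3) = 4.
Step 4. [-2*(x - 3) = 4] divide by the outer -2 ⇒ div: x - 3 = -2.
Step 5. [x - 3 = -2] the outer -3 inverts by adding 3 ⇒ sub: x = 1.

Answer: x ∈ {1}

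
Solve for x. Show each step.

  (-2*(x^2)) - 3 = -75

Step 1. [(-2*(x^2)) - 3 = -75] 3 comes off first (add 3) ⇒ sub: -2*(x^2) = -72.
Step 2. [-2*(x^2) = -72] divide by the outer -2. So div: x^2 = 36.
Step 3. [x^2 = 36] 36 ≥ 0, LHS is (·)² — take ±√. So sqrt: x = 6 or -6.

Answer: x ∈ {-6, 6}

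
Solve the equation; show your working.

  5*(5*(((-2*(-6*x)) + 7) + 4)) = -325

Step 1. [5*(5*(((-2*(-6*x)) + 7) + 4)) = -325] leading coefficient 5: divide by 5, so div: 5*(((-2*(-6*x)) + 7) + 4) = -65.
Step 2. [5*(((-2*(-6*x)) + 7) + 4) = -65] 5·(inner) — divide through by 5. So div: ((-2*(-6*x)) + 7) + 4 = -13.
Step 3. [((-2*(-6*x)) + 7) + 4 = -13] 4 comes off first (subtract 4) ⇒ sub: (-2*(-6*x)) + 7 = -17.
Step 4. [(-2*(-6*x)) + 7 = -17] the outer +7 inverts by subtracting 7, so sub: -2*(-6*x) = -24.
Step 5. [-2*(-6*x) = -24] -2 out front; divide by -2. So div: -6*x = 12.
Step 6. [-6*x = 12] LHS = -6·(…); ÷-6 both sides ⇒ div: x = -2.

Answer: x ∈ {-2}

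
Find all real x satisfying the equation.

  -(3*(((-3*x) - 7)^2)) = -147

Step 1. [-(3*(((-3*x) - 7)^2)) = -147] LHS negated; negate both sides, so neg: 3*(((-3*x) - 7)^2) = 147.
Step 2. [3*(((-3*x) - 7)^2) = 147] divide by the outer 3, so div: ((-3*x) - 7)^2 = 49.
Step 3. [((-3*x) - 7)^2 = 49] LHS squared, RHS 49 ≥ 0: apply √ (±). So sqrt: (-3*x) - 7 = 7 or -7.
Step 4. [(-3*x) - 7 = 7 or -7] the outer -7 inverts by adding 7. So sub: -3*x = 14 or 0.
Step 5. [-3*x = 14 or 0] -3 out front; divide by -3, so div: x = -14/3 or 0.

Answer: x ∈ {-14/3, 0}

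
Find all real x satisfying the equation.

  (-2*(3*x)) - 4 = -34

Step 1. [(-2*(3*x)) - 4 = -34] -2 | LHS and -2 | -34: pull -2 out. So factor: (3*x) + 2 = 17.
Step 2. [(3*x) + 2 = 17] 2 comes off first (subtract 2), so sub: 3*x = 15.
Step 3. [3*x = 15] leading coefficient 3: divide by 3, so div: x = 5.

Answer: x ∈ {5}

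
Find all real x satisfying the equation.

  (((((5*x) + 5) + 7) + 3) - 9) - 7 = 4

Step 1. [(((((5*x) + 5) + 7) + 3) - 9) - 7 = 4] -7 is outermost — add 7 both sides, so sub: ((((5*x) + 5) + 7) + 3) - 9 = 11.
Step 2. [((((5*x) + 5) + 7) + 3) - 9 = 11] the outer -9 inverts by adding 9 ⇒ sub: (((5*x) + 5) + 7) + 3 = 20.
Step 3. [(((5*x) + 5) + 7) + 3 = 20] 3 comes off first (subtract 3), so sub: ((5*x) + 5) + 7 = 17.
Step 4. [((5*x) + 5) + 7 = 17] +7 is outermost — subtract 7 both sides, so sub: (5*x) + 5 = 10.
Step 5. [(5*x) + 5 = 10] 5 divides every term; factor it out, so factor: x + 1 = 2.
Step 6. [x + 1 = 2] subtract 1: x sits inside (… + 1). So sub: x = 1.

Answer: x ∈ {1}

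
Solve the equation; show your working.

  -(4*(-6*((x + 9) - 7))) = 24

Step 1. [-(4*(-6*((x + 9) - 7))) = 24] LHS negated; negate both sides ⇒ neg: 4*(-6*((x + 9) - 7)) = -24.
Step 2. [4*(-6*((x + 9) - 7)) = -24] 4 out front; divide by 4 ⇒ div: -6*((x + 9) - 7) = -6.
Step 3. [-6*((x + 9) - 7) = -6] -6·(inner) — divide through by -6 ⇒ div: (x + 9) - 7 = 1.
Step 4. [(x + 9) - 7 = 1] add 7: x sits inside (… - 7) ⇒ sub: x + 9 = 8.
Step 5. [x + 9 = 8] the outer +9 inverts by subtracting 9, so sub: x = -1.

Answer: x ∈ {-1}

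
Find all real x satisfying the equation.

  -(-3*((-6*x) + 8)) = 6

Step 1. [-(-3*((-6*x) + 8)) = 6] flip signs both sides. So neg: -3*((-6*x) + 8) = -6.
Step 2. [-3*((-6*x) + 8) = -6] -3·(inner) — divide through by -3, so div: (-6*x) + 8 = 2.
Step 3. [(-6*x) + 8 = 2] the outer +8 inverts by subtracting 8 ⇒ sub: -6*x = -6.
Step 4. [-6*x = -6] leading coefficient -6: divide by -6 ⇒ div: x = 1.

Answer: x ∈ {1}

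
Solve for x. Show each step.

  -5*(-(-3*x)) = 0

Step 1. [-5*(-(-3*x)) = 0] leading coefficient -5: divide by -5, so div: -(-3*x) = 0.
Step 2. [-(-3*x) = 0] flip signs both sides, so neg: -3*x = 0.
Step 3. [-3*x = 0] divide by the outer -3 ⇒ div: x = 0.

Answer: x ∈ {0}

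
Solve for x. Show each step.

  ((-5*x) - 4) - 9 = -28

Step 1. [((-5*x) - 4) - 9 = -28] the outer -9 inverts by adding 9, so sub: (-5*x) - 4 = -19.
Step 2. [(-5*x) - 4 = -19] -4 is outermost — add 4 both sides, so sub: -5*x = -15.
Step 3. [-5*x = -15] LHS = -5·(…); ÷-5 both sides. So div: x = 3.

Answer: x ∈ {3}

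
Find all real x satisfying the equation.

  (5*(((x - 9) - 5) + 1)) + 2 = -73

Step 1. [(5*(((x - 9) - 5) + 1)) + 2 = -73] subtract 2: x sits inside (… + 2), so sub: 5*(((x - 9) - 5) + 1) = -75.
Step 2. [5*(((x - 9) - 5) + 1) = -75] 5·(inner) — divide through by 5 ⇒ div: ((x - 9) - 5) + 1 = -15.
Step 3. [((x - 9) - 5) + 1 = -15] +1 is outermost — subtract 1 both sides, so sub: (x - 9) - 5 = -16.
Step 4. [(x - 9) - 5 = -16] peel the -5: add 5 from each side ⇒ sub: x - 9 = -11.
Step 5. [x - 9 = -11] add 9: x sits inside (… - 9). So sub: x = -2.

Answer: x ∈ {-2}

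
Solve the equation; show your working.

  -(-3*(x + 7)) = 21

Step 1. [-(-3*(x + 7)) = 21] LHS negated; negate both sides ⇒ neg: -3*(x + 7) = -21.
Step 2. [-3*(x + 7) = -21] divide by the outer -3, so div: x + 7 = 7.
Step 3. [x + 7 = 7] the outer +7 inverts by subtracting 7. So sub: x = 0.

Answer: x ∈ {0}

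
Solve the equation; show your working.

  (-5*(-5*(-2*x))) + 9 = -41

Step 1. [(-5*(-5*(-2*x))) + 9 = -41] +9 is outermost — subtract 9 both sides, so sub: -5*(-5*(-2*x)) = -50.
Step 2. [-5*(-5*(-2*x)) = -50] -5 out front; divide by -5, so div: -5*(-2*x) = 10.
Step 3. [-5*(-2*x) = 10] leading coefficient -5: divide by -5, so div: -2*x = -2.
Step 4. [-2*x = -2] divide by the outer -2, so div: x = 1.

Answer: x ∈ {1}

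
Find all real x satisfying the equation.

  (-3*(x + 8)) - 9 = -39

Step 1. [(-3*(x + 8)) - 9 = -39] add 9: x sits inside (… - 9). So sub: -3*(x + 8) = -30.
Step 2. [-3*(x + 8) = -30] leading coefficient -3: divide by -3 ⇒ div: x + 8 = 10.
Step 3. [x + 8 = 10] subtract 8: x sits inside (… + 8), so sub: x = 2.

Answer: x ∈ {2}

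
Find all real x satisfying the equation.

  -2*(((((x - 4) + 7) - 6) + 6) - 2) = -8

Step 1. [-2*(((((x - 4) + 7) - 6) + 6) - 2) = -8] -2 out front; divide by -2 ⇒ div: ((((x - 4) + 7) - 6) + 6) - 2 = 4.
Step 2. [((((x - 4) + 7) - 6) + 6) - 2 = 4] add 2: x sits inside (… - 2). So sub: (((x - 4) + 7) - 6) + 6 = 6.
Step 3. [(((x - 4) + 7) - 6) + 6 = 6] +6 is outermost — subtract 6 both sides, so sub: ((x - 4) + 7) - 6 = 0.
Step 4. [((x - 4) + 7) - 6 = 0] 6 comes off first (add 6) ⇒ sub: (x - 4) + 7 = 6.
Step 5. [(x - 4) + 7 = 6] peel the +7: subtract 7 from each side. So sub: x - 4 = -1.
Step 6. [x - 4 = -1] peel the -4: add 4 from each side, so sub: x = 3.

Answer: x ∈ {3}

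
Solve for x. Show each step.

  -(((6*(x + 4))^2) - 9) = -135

Step 1. [-(((6*(x + 4))^2) - 9) = -135] flip signs both sides ⇒ neg: ((6*(x + 4))^2) - 9 = 135.
Step 2. [((6*(x + 4))^2) - 9 = 135] -9 is outermost — add 9 both sides ⇒ sub: (6*(x + 4))^2 = 144.
Step 3. [(6*(x + 4))^2 = 144] √ both sides: 144 ≥ 0 gives two branches. So sqrt: 6*(x + 4) = 12 or -12.
Step 4. [6*(x + 4) = 12 or -12] divide by the outer 6 ⇒ div: x + 4 = 2 or -2.
Step 5. [x + 4 = 2 or -2] +4 is outermost — subtract 4 both sides ⇒ sub: x = -2 or -6.

Answer: x ∈ {-6, -2}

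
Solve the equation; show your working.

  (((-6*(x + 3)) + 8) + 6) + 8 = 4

Step 1. [(((-6*(x + 3)) + 8) + 6) + 8 = 4] 8 comes off first (subtract 8), so sub: ((-6*(x + 3)) + 8) + 6 = -4.
Step 2. [((-6*(x + 3)) + 8) + 6 = -4] subtract 6: x sits inside (… + 6). So sub: (-6*(x + 3)) + 8 = -10.
Step 3. [(-6*(x + 3)) + 8 = -10] the outer +8 inverts by subtracting 8, so sub: -6*(x + 3) = -18.
Step 4. [-6*(x + 3) = -18] LHS = -6·(…); ÷-6 both sides. So div: x + 3 = 3.
Step 5. [x + 3 = 3] subtract 3: x sits inside (… + 3), so sub: x = 0.

Answer: x ∈ {0}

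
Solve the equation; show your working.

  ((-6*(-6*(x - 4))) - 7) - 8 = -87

Step 1. [((-6*(-6*(x - 4))) - 7) - 8 = -87] -8 is outermost — add 8 both sides. So sub: (-6*(-6*(x - 4))) - 7 = -79.
Step 2. [(-6*(-6*(x - 4))) - 7 = -79] -7 is outermost — add 7 both sides, so sub: -6*(-6*(x - 4)) = -72.
Step 3. [-6*(-6*(x - 4)) = -72] leading coefficient -6: divide by -6. So div: -6*(x - 4) = 12.
Step 4. [-6*(x - 4) = 12] divide by the outer -6 ⇒ div: x - 4 = -2.
Step 5. [x - 4 = -2] peel the -4: add 4 from each side. So sub: x = 2.

Answer: x ∈ {2}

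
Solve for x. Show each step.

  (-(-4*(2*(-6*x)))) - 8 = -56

Step 1. [(-(-4*(2*(-6*x)))) - 8 = -56] peel the -8: add 8 from each side. So sub: -(-4*(2*(-6*x))) = -48.
Step 2. [-(-4*(2*(-6*x))) = -48] LHS negated; negate both sides, so neg: -4*(2*(-6*x)) = 48.
Step 3. [-4*(2*(-6*x)) = 48] divide by the outer -4 ⇒ div: 2*(-6*x) = -12.
Step 4. [2*(-6*x) = -12] divide by the outer 2, so div: -6*x = -6.
Step 5. [-6*x = -6] leading coefficient -6: divide by -6. So div: x = 1.

Answer: x ∈ {1}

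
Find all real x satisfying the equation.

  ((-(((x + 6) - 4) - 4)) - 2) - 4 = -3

Step 1. [((-(((x + 6) - 4) - 4)) - 2) - 4 = -3] -4 is outermost — add 4 both sides ⇒ sub: (-(((x + 6) - 4) - 4)) - 2 = 1.
Step 2. [(-(((x + 6) - 4) - 4)) - 2 = 1] 2 comes off first (add 2). So sub: -(((x + 6) - 4) - 4) = 3.
Step 3. [-(((x + 6) - 4) - 4) = 3] flip signs both sides. So neg: ((x + 6) - 4) - 4 = -3.
Step 4. [((x + 6) - 4) - 4 = -3] 4 comes off first (add 4), so sub: (x + 6) - 4 = 1.
Step 5. [(x + 6) - 4 = 1] 4 comes off first (add 4) ⇒ sub: x + 6 = 5.
Step 6. [x + 6 = 5] the outer +6 inverts by subtracting 6, so sub: x = -1.

Answer: x ∈ {-1}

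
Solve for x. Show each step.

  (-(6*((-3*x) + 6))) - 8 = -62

Step 1. [(-(6*((-3*x) + 6))) - 8 = -62] -8 is outermost — add 8 both sides. So sub: -(6*((-3*x) + 6)) = -54.
Step 2. [-(6*((-3*x) + 6)) = -54] leading − — multiply by −1. So neg: 6*((-3*x) + 6) = 54.
Step 3. [6*((-3*x) + 6) = 54] divide by the outer 6 ⇒ div: (-3*x) + 6 = 9.
Step 4. [(-3*x) + 6 = 9] -3 | LHS and -3 | 9: pull -3 out, so factor: x - 2 = -3.
Step 5. [x - 2 = -3] the outer -2 inverts by adding 2. So sub: x = -1.

Answer: x ∈ {-1}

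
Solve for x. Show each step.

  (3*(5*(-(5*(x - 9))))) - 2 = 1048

Step 1. [(3*(5*(-(5*(x - 9))))) - 2 = 1048] add 2: x sits inside (… - 2), so sub: 3*(5*(-(5*(x - 9)))) = 1050.
Step 2. [3*(5*(-(5*(x - 9)))) = 1050] leading coefficient 3: divide by 3, so div: 5*(-(5*(x - 9))) = 350.
Step 3. [5*(-(5*(x - 9))) = 350] leading coefficient 5: divide by 5, so div: -(5*(x - 9)) = 70.
Step 4. [-(5*(x - 9)) = 70] leading − — multiply by −1. So neg: 5*(x - 9) = -70.
Step 5. [5*(x - 9) = -70] divide by the outer 5, so div: x - 9 = -14.
Step 6. [x - 9 = -14] the outer -9 inverts by adding 9, so sub: x = -5.

Answer: x ∈ {-5}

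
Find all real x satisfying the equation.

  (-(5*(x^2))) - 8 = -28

Step 1. [(-(5*(x^2))) - 8 = -28] -8 is outermost — add 8 both sides. So sub: -(5*(x^2)) = -20.
Step 2. [-(5*(x^2)) = -20] LHS negated; negate both sides. So neg: 5*(x^2) = 20.
Step 3. [5*(x^2) = 20] 5·(inner) — divide through by 5 ⇒ div: x^2 = 4.
Step 4. [x^2 = 4] √ both sides: 4 ≥ 0 gives two branches. So sqrt: x = 2 or -2.

Answer: x ∈ {-2, 2}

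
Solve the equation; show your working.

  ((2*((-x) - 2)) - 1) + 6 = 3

Step 1. [((2*((-x) - 2)) - 1) + 6 = 3] peel the +6: subtract 6 from each side, so sub: (2*((-x) - 2)) - 1 = -3.
Step 2. [(2*((-x) - 2)) - 1 = -3] the outer -1 inverts by adding 1 ⇒ sub: 2*((-x) - 2) = -2.
Step 3. [2*((-x) - 2) = -2] divide by the outer 2, so div: (-x) - 2 = -1.
Step 4. [(-x) - 2 = -1] peel the -2: add 2 from each side ⇒ sub: -x = 1.
Step 5. [-x = 1] flip signs both sides. So neg: x = -1.

Answer: x ∈ {-1}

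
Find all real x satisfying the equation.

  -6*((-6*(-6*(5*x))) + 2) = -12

Step 1. [-6*((-6*(-6*(5*x))) + 2) = -12] leading coefficient -6: divide by -6. So div: (-6*(-6*(5*x))) + 2 = 2.
Step 2. [(-6*(-6*(5*x))) + 2 = 2] peel the +2: subtract 2 from each side, so sub: -6*(-6*(5*x)) = 0.
Step 3. [-6*(-6*(5*x)) = 0] leading coefficient -6: divide by -6. So div: -6*(5*x) = 0.
Step 4. [-6*(5*x) = 0] -6·(inner) — divide through by -6, so div: 5*x = 0.
Step 5. [5*x = 0] 5·(inner) — divide through by 5 ⇒ div: x = 0.

Answer: x ∈ {0}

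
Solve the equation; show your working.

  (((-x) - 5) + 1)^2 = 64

Step 1. [(((-x) - 5) + 1)^2 = 64] LHS squared, RHS 64 ≥ 0: apply √ (±). So sqrt: ((-x) - 5) + 1 = 8 or -8.
Step 2. [((-x) - 5) + 1 = 8 or -8] +1 is outermost — subtract 1 both sides ⇒ sub: (-x) - 5 = 7 or -9.
Step 3. [(-x) - 5 = 7 or -9] -5 is outermost — add 5 both sides, so sub: -x = 12 or -4.
Step 4. [-x = 12 or -4] flip signs both sides. So neg: x = -12 or 4.

Answer: x ∈ {-12, 4}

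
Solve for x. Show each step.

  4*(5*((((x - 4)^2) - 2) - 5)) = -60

Step 1. [4*(5*((((x - 4)^2) - 2) - 5)) = -60] 4 out front; divide by 4 ⇒ div: 5*((((x - 4)^2) - 2) - 5) = -15.
Step 2. [5*((((x - 4)^2) - 2) - 5) = -15] leading coefficient 5: divide by 5. So div: (((x - 4)^2) - 2) - 5 = -3.
Step 3. [(((x - 4)^2) - 2) - 5 = -3] 5 comes off first (add 5), so sub: ((x - 4)^2) - 2 = 2.
Step 4. [((x - 4)^2) - 2 = 2] the outer -2 inverts by adding 2. So sub: (x - 4)^2 = 4.
Step 5. [(x - 4)^2 = 4] 4 ≥ 0, LHS is (·)² — take ±√. So sqrt: x - 4 = 2 or -2.
Step 6. [x - 4 = 2 or -2] 4 comes off first (add 4), so sub: x = 6 or 2.

Answer: x ∈ {2, 6}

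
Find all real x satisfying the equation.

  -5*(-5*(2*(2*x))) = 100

Step 1. [-5*(-5*(2*(2*x))) = 100] -5·(inner) — divide through by -5, so div: -5*(2*(2*x)) = -20.
Step 2. [-5*(2*(2*x)) = -20] -5 out front; divide by -5, so div: 2*(2*x) = 4.
Step 3. [2*(2*x) = 4] LHS = 2·(…); ÷2 both sides, so div: 2*x = 2.
Step 4. [2*x = 2] 2·(inner) — divide through by 2 ⇒ div: x = 1.

Answer: x ∈ {1}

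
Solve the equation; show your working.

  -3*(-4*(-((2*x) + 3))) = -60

Step 1. [-3*(-4*(-((2*x) + 3))) = -60] -3·(inner) — divide through by -3 ⇒ div: -4*(-((2*x) + 3)) = 20.
Step 2. [-4*(-((2*x) + 3)) = 20] divide by the outer -4 ⇒ div: -((2*x) + 3) = -5.
Step 3. [-((2*x) + 3) = -5] flip signs both sides, so neg: (2*x) + 3 = 5.
Step 4. [(2*x) + 3 = 5] 3 comes off first (subtract 3), so sub: 2*x = 2.
Step 5. [2*x = 2] 2·(inner) — divide through by 2 ⇒ div: x = 1.

Answer: x ∈ {1}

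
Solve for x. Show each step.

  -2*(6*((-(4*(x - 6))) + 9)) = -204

Step 1. [-2*(6*((-(4*(x - 6))) + 9)) = -204] -2·(inner) — divide through by -2. So div: 6*((-(4*(x - 6))) + 9) = 102.
Step 2. [6*((-(4*(x - 6))) + 9) = 102] 6·(inner) — divide through by 6. So div: (-(4*(x - 6))) + 9 = 17.
Step 3. [(-(4*(x - 6))) + 9 = 17] +9 is outermost — subtract 9 both sides ⇒ sub: -(4*(x - 6)) = 8.
Step 4. [-(4*(x - 6)) = 8] leading − — multiply by −1. So neg: 4*(x - 6) = -8.
Step 5. [4*(x - 6) = -8] 4 out front; divide by 4, so div: x - 6 = -2.
Step 6. [x - 6 = -2] the outer -6 inverts by adding 6. So sub: x = 4.

Answer: x ∈ {4}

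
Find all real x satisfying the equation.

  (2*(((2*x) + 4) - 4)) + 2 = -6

Step 1. [(2*(((2*x) + 4) - 4)) + 2 = -6] 2 divides every term; factor it out, so factor: (((2*x) + 4) - 4) + 1 = -3.
Step 2. [(((2*x) + 4) - 4) + 1 = -3] subtract 1: x sits inside (… + 1) ⇒ sub: ((2*x) + 4) - 4 = -4.
Step 3. [((2*x) + 4) - 4 = -4] the outer -4 inverts by adding 4. So sub: (2*x) + 4 = 0.
Step 4. [(2*x) + 4 = 0] peel the +4: subtract 4 from each side ⇒ sub: 2*x = -4.
Step 5. [2*x = -4] 2 out front; divide by 2. So div: x = -2.

Answer: x ∈ {-2}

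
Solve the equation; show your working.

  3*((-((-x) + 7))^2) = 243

Step 1. [3*((-((-x) + 7))^2) = 243] 3 out front; divide by 3 ⇒ div: (-((-x) + 7))^2 = 81.
Step 2. [(-((-x) + 7))^2 = 81] 81 ≥ 0, LHS is (·)² — take ±√, so sqrt: -((-x) + 7) = 9 or -9.
Step 3. [-((-x) + 7) = 9 or -9] flip signs both sides ⇒ neg: (-x) + 7 = -9 or 9.
Step 4. [(-x) + 7 = -9 or 9] 7 comes off first (subtract 7), so sub: -x = -16 or 2.
Step 5. [-x = -16 or 2] leading − — multiply by −1, so neg: x = 16 or -2.

Answer: x ∈ {-2, 16}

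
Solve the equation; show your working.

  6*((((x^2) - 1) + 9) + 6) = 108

Step 1. [6*((((x^2) - 1) + 9) + 6) = 108] 6·(inner) — divide through by 6, so div: (((x^2) - 1) + 9) + 6 = 18.
Step 2. [(((x^2) - 1) + 9) + 6 = 18] +6 is outermost — subtract 6 both sides ⇒ sub: ((x^2) - 1) + 9 = 12.
Step 3. [((x^2) - 1) + 9 = 12] peel the +9: subtract 9 from each side, so sub: (x^2) - 1 = 3.
Step 4. [(x^2) - 1 = 3] 1 comes off first (add 1) ⇒ sub: x^2 = 4.
Step 5. [x^2 = 4] √ both sides: 4 ≥ 0 gives two branches ⇒ sqrt: x = 2 or -2.

Answer: x ∈ {-2, 2}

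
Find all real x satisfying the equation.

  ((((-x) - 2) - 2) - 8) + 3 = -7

Step 1. [((((-x) - 2) - 2) - 8) + 3 = -7] subtract 3: x sits inside (… + 3). So sub: (((-x) - 2) - 2) - 8 = -10.
Step 2. [(((-x) - 2) - 2) - 8 = -10] the outer -8 inverts by adding 8, so sub: ((-x) - 2) - 2 = -2.
Step 3. [((-x) - 2) - 2 = -2] 2 comes off first (add 2). So sub: (-x) - 2 = 0.
Step 4. [(-x) - 2 = 0] -2 is outermost — add 2 both sides. So sub: -x = 2.
Step 5. [-x = 2] LHS negated; negate both sides ⇒ neg: x = -2.

Answer: x ∈ {-2}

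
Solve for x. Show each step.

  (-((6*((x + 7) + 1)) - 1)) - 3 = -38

Step 1. [(-((6*((x + 7) + 1)) - 1)) - 3 = -38] the outer -3 inverts by adding 3. So sub: -((6*((x + 7) + 1)) - 1) = -35.
Step 2. [-((6*((x + 7) + 1)) - 1) = -35] flip signs both sides ⇒ neg: (6*((x + 7) + 1)) - 1 = 35.
Step 3. [(6*((x + 7) + 1)) - 1 = 35] 1 comes off first (add 1). So sub: 6*((x + 7) + 1) = 36.
Step 4. [6*((x + 7) + 1) = 36] LHS = 6·(…); ÷6 both sides, so div: (x + 7) + 1 = 6.
Step 5. [(x + 7) + 1 = 6] 1 comes off first (subtract 1). So sub: x + 7 = 5.
Step 6. [x + 7 = 5] peel the +7: subtract 7 from each side. So sub: x = -2.

Answer: x ∈ {-2}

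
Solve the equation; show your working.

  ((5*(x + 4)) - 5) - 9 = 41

Step 1. [((5*(x + 4)) - 5) - 9 = 41] 9 comes off first (add 9) ⇒ sub: (5*(x + 4)) - 5 = 50.
Step 2. [(5*(x + 4)) - 5 = 50] 5 divides every term; factor it out, so factor: (x + 4) - 1 = 10.
Step 3. [(x + 4) - 1 = 10] add 1: x sits inside (… - 1). So sub: x + 4 = 11.
Step 4. [x + 4 = 11] the outer +4 inverts by subtracting 4 ⇒ sub: x = 7.

Answer: x ∈ {7}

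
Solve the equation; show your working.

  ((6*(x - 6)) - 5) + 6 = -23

Step 1. [((6*(x - 6)) - 5) + 6 = -23] subtract 6: x sits inside (… + 6) ⇒ sub: (6*(x - 6)) - 5 = -29.
Step 2. [(6*(x - 6)) - 5 = -29] add 5: x sits inside (… - 5). So sub: 6*(x - 6) = -24.
Step 3. [6*(x - 6) = -24] divide by the outer 6. So div: x - 6 = -4.
Step 4. [x - 6 = -4] add 6: x sits inside (… - 6) ⇒ sub: x = 2.

Answer: x ∈ {2}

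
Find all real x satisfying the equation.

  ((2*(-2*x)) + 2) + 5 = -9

Step 1. [((2*(-2*x)) + 2) + 5 = -9] 5 comes off first (subtract 5). So sub: (2*(-2*x)) + 2 = -14.
Step 2. [(2*(-2*x)) + 2 = -14] 2 comes off first (subtract 2) ⇒ sub: 2*(-2*x) = -16.
Step 3. [2*(-2*x) = -16] LHS = 2·(…); ÷2 both sides. So div: -2*x = -8.
Step 4. [-2*x = -8] divide by the outer -2. So div: x = 4.

Answer: x ∈ {4}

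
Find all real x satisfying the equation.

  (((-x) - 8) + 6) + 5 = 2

Step 1. [(((-x) - 8) + 6) + 5 = 2] peel the +5: subtract 5 from each side ⇒ sub: ((-x) - 8) + 6 = -3.
Step 2. [((-x) - 8) + 6 = -3] the outer +6 inverts by subtracting 6, so sub: (-x) - 8 = -9.
Step 3. [(-x) - 8 = -9] 8 comes off first (add 8) ⇒ sub: -x = -1.
Step 4. [-x = -1] flip signs both sides. So neg: x = 1.

Answer: x ∈ {1}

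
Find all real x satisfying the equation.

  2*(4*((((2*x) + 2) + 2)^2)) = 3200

Step 1. [2*(4*((((2*x) + 2) + 2)^2)) = 3200] LHS = 2·(…); ÷2 both sides, so div: 4*((((2*x) + 2) + 2)^2) = 1600.
Step 2. [4*((((2*x) + 2) + 2)^2) = 1600] LHS = 4·(…); ÷4 both sides, so div: (((2*x) + 2) + 2)^2 = 400.
Step 3. [(((2*x) + 2) + 2)^2 = 400] LHS squared, RHS 400 ≥ 0: apply √ (±) ⇒ sqrt: ((2*x) + 2) + 2 = 20 or -20.
Step 4. [((2*x) + 2) + 2 = 20 or -20] 2 comes off first (subtract 2) ⇒ sub: (2*x) + 2 = 18 or -22.
Step 5. [(2*x) + 2 = 18 or -22] common factor 2 (LHS and 18 or -22) — divide through. So factor: x + 1 = 9 or -11.
Step 6. [x + 1 = 9 or -11] subtract 1: x sits inside (… + 1). So sub: x = 8 or -12.

Answer: x ∈ {-12, 8}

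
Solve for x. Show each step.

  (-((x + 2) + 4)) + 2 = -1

Step 1. [(-((x + 2) + 4)) + 2 = -1] subtract 2: x sits inside (… + 2), so sub: -((x + 2) + 4) = -3.
Step 2. [-((x + 2) + 4) = -3] LHS negated; negate both sides ⇒ neg: (x + 2) + 4 = 3.
Step 3. [(x + 2) + 4 = 3] +4 is outermost — subtract 4 both sides ⇒ sub: x + 2 = -1.
Step 4. [x + 2 = -1] +2 is outermost — subtract 2 both sides, so sub: x = -3.

Answer: x ∈ {-3}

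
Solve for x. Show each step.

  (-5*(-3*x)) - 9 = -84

Step 1. [(-5*(-3*x)) - 9 = -84] -9 is outermost — add 9 both sides, so sub: -5*(-3*x) = -75.
Step 2. [-5*(-3*x) = -75] -5 out front; divide by -5, so div: -3*x = 15.
Step 3. [-3*x = 15] divide by the outer -3, so div: x = -5.

Answer: x ∈ {-5}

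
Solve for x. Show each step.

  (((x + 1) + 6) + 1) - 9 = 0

Step 1. [(((x + 1) + 6) + 1) - 9 = 0] peel the -9: add 9 from each side ⇒ sub: ((x + 1) + 6) + 1 = 9.
Step 2. [((x + 1) + 6) + 1 = 9] subtract 1: x sits inside (… + 1). So sub: (x + 1) + 6 = 8.
Step 3. [(x + 1) + 6 = 8] peel the +6: subtract 6 from each side. So sub: x + 1 = 2.
Step 4. [x + 1 = 2] subtract 1: x sits inside (… + 1) ⇒ sub: x = 1.

Answer: x ∈ {1}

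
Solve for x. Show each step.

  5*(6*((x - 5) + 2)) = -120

Step 1. [5*(6*((x - 5) + 2)) = -120] LHS = 5·(…); ÷5 both sides, so div: 6*((x - 5) + 2) = -24.
Step 2. [6*((x - 5) + 2) = -24] divide by the outer 6, so div: (x - 5) + 2 = -4.
Step 3. [(x - 5) + 2 = -4] peel the +2: subtract 2 from each side. So sub: x - 5 = -6.
Step 4. [x - 5 = -6] the outer -5 inverts by adding 5 ⇒ sub: x = -1.

Answer: x ∈ {-1}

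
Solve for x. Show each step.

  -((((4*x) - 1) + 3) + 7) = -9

Step 1. [-((((4*x) - 1) + 3) + 7) = -9] leading − — multiply by −1. So neg: (((4*x) - 1) + 3) + 7 = 9.
Step 2. [(((4*x) - 1) + 3) + 7 = 9] +7 is outermost — subtract 7 both sides. So sub: ((4*x) - 1) + 3 = 2.
Step 3. [((4*x) - 1) + 3 = 2] subtract 3: x sits inside (… + 3) ⇒ sub: (4*x) - 1 = -1.
Step 4. [(4*x) - 1 = -1] the outer -1 inverts by adding 1. So sub: 4*x = 0.
Step 5. [4*x = 0] 4 out front; divide by 4, so div: x = 0.

Answer: x ∈ {0}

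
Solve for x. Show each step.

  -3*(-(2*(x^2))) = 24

Step 1. [-3*(-(2*(x^2))) = 24] LHS = -3·(…); ÷-3 both sides ⇒ div: -(2*(x^2)) = -8.
Step 2. [-(2*(x^2)) = -8] LHS negated; negate both sides ⇒ neg: 2*(x^2) = 8.
Step 3. [2*(x^2) = 8] LHS = 2·(…); ÷2 both sides ⇒ div: x^2 = 4.
Step 4. [x^2 = 4] √ both sides: 4 ≥ 0 gives two branches, so sqrt: x = 2 or -2.

Answer: x ∈ {-2, 2}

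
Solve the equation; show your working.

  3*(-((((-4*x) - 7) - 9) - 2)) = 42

Step 1. [3*(-((((-4*x) - 7) - 9) - 2)) = 42] 3 out front; divide by 3, so div: -((((-4*x) - 7) - 9) - 2) = 14.
Step 2. [-((((-4*x) - 7) - 9) - 2) = 14] leading − — multiply by −1, so neg: (((-4*x) - 7) - 9) - 2 = -14.
Step 3. [(((-4*x) - 7) - 9) - 2 = -14] peel the -2: add 2 from each side. So sub: ((-4*x) - 7) - 9 = -12.
Step 4. [((-4*x) - 7) - 9 = -12] add 9: x sits inside (… - 9), so sub: (-4*x) - 7 = -3.
Step 5. [(-4*x) - 7 = -3] 7 comes off first (add 7), so sub: -4*x = 4.
Step 6. [-4*x = 4] divide by the outer -4. So div: x = -1.

Answer: x ∈ {-1}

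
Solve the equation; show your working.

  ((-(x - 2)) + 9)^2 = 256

Step 1. [((-(x - 2)) + 9)^2 = 256] √ both sides: 256 ≥ 0 gives two branches, so sqrt: (-(x - 2)) + 9 = 16 or -16.
Step 2. [(-(x - 2)) + 9 = 16 or -16] the outer +9 inverts by subtracting 9. So sub: -(x - 2) = 7 or -25.
Step 3. [-(x - 2) = 7 or -25] leading − — multiply by −1 ⇒ neg: x - 2 = -7 or 25.
Step 4. [x - 2 = -7 or 25] -2 is outermost — add 2 both sides. So sub: x = -5 or 27.

Answer: x ∈ {-5, 27}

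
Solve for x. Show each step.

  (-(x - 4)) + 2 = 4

Step 1. [(-(x - 4)) + 2 = 4] peel the +2: subtract 2 from each side. So sub: -(x - 4) = 2.
Step 2. [-(x - 4) = 2] LHS negated; negate both sides, so neg: x - 4 = -2.
Step 3. [x - 4 = -2] peel the -4: add 4 from each side, so sub: x = 2.

Answer: x ∈ {2}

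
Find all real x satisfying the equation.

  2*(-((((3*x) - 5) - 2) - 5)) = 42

Step 1. [2*(-((((3*x) - 5) - 2) - 5)) = 42] LHS = 2·(…); ÷2 both sides, so div: -((((3*x) - 5) - 2) - 5) = 21.
Step 2. [-((((3*x) - 5) - 2) - 5) = 21] leading − — multiply by −1. So neg: (((3*x) - 5) - 2) - 5 = -21.
Step 3. [(((3*x) - 5) - 2) - 5 = -21] 5 comes off first (add 5). So sub: ((3*x) - 5) - 2 = -16.
Step 4. [((3*x) - 5) - 2 = -16] peel the -2: add 2 from each side ⇒ sub: (3*x) - 5 = -14.
Step 5. [(3*x) - 5 = -14] the outer -5 inverts by adding 5. So sub: 3*x = -9.
Step 6. [3*x = -9] divide by the outer 3, so div: x = -3.

Answer: x ∈ {-3}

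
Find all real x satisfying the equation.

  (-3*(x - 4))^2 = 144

Step 1. [(-3*(x - 4))^2 = 144] 144 ≥ 0, LHS is (·)² — take ±√. So sqrt: -3*(x - 4) = 12 or -12.
Step 2. [-3*(x - 4) = 12 or -12] divide by the outer -3, so div: x - 4 = -4 or 4.
Step 3. [x - 4 = -4 or 4] -4 is outermost — add 4 both sides ⇒ sub: x = 0 or 8.

Answer: x ∈ {0, 8}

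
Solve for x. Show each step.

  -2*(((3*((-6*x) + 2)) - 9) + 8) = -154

Step 1. [-2*(((3*((-6*x) + 2)) - 9) + 8) = -154] -2 out front; divide by -2 ⇒ div: ((3*((-6*x) + 2)) - 9) + 8 = 77.
Step 2. [((3*((-6*x) + 2)) - 9) + 8 = 77] the outer +8 inverts by subtracting 8 ⇒ sub: (3*((-6*x) + 2)) - 9 = 69.
Step 3. [(3*((-6*x) + 2)) - 9 = 69] 3 | LHS and 3 | 69: pull 3 out, so factor: ((-6*x) + 2) - 3 = 23.
Step 4. [((-6*x) + 2) - 3 = 23] peel the -3: add 3 from each side ⇒ sub: (-6*x) + 2 = 26.
Step 5. [(-6*x) + 2 = 26] +2 is outermost — subtract 2 both sides. So sub: -6*x = 24.
Step 6. [-6*x = 24] -6 out front; divide by -6 ⇒ div: x = -4.

Answer: x ∈ {-4}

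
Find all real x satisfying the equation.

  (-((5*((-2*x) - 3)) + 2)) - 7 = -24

Step 1. [(-((5*((-2*x) - 3)) + 2)) - 7 = -24] 7 comes off first (add 7), so sub: -((5*((-2*x) - 3)) + 2) = -17.
Step 2. [-((5*((-2*x) - 3)) + 2) = -17] LHS negated; negate both sides. So neg: (5*((-2*x) - 3)) + 2 = 17.
Step 3. [(5*((-2*x) - 3)) + 2 = 17] the outer +2 inverts by subtracting 2. So sub: 5*((-2*x) - 3) = 15.
Step 4. [5*((-2*x) - 3) = 15] divide by the outer 5 ⇒ div: (-2*x) - 3 = 3.
Step 5. [(-2*x) - 3 = 3] -3 is outermost — add 3 both sides ⇒ sub: -2*x = 6.
Step 6. [-2*x = 6] -2·(inner) — divide through by -2, so div: x = -3.

Answer: x ∈ {-3}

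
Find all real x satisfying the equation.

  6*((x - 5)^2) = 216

Step 1. [6*((x - 5)^2) = 216] 6·(inner) — divide through by 6. So div: (x - 5)^2 = 36.
Step 2. [(x - 5)^2 = 36] LHS squared, RHS 36 ≥ 0: apply √ (±), so sqrt: x - 5 = 6 or -6.
Step 3. [x - 5 = 6 or -6] 5 comes off first (add 5), so sub: x = 11 or -1.

Answer: x ∈ {-1, 11}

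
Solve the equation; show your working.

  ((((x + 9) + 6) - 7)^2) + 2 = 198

Step 1. [((((x + 9) + 6) - 7)^2) + 2 = 198] 2 comes off first (subtract 2) ⇒ sub: (((x + 9) + 6) - 7)^2 = 196.
Step 2. [(((x + 9) + 6) - 7)^2 = 196] 196 ≥ 0, LHS is (·)² — take ±√, so sqrt: ((x + 9) + 6) - 7 = 14 or -14.
Step 3. [((x + 9) + 6) - 7 = 14 or -14] 7 comes off first (add 7) ⇒ sub: (x + 9) + 6 = 21 or -7.
Step 4. [(x + 9) + 6 = 21 or -7] peel the +6: subtract 6 from each side ⇒ sub: x + 9 = 15 or -13.
Step 5. [x + 9 = 15 or -13] subtract 9: x sits inside (… + 9), so sub: x = 6 or -22.

Answer: x ∈ {-22, 6}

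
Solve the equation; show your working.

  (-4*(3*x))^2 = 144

Step 1. [(-4*(3*x))^2 = 144] 144 ≥ 0, LHS is (·)² — take ±√, so sqrt: -4*(3*x) = 12 or -12.
Step 2. [-4*(3*x) = 12 or -12] leading coefficient -4: divide by -4. So div: 3*x = -3 or 3.
Step 3. [3*x = -3 or 3] leading coefficient 3: divide by 3 ⇒ div: x = -1 or 1.

Answer: x ∈ {-1, 1}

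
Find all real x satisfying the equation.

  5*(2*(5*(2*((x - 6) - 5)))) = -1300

Step 1. [5*(2*(5*(2*((x - 6) - 5)))) = -1300] 5·(inner) — divide through by 5. So div: 2*(5*(2*((x - 6) - 5))) = -260.
Step 2. [2*(5*(2*((x - 6) - 5))) = -260] 2·(inner) — divide through by 2, so div: 5*(2*((x - 6) - 5)) = -130.
Step 3. [5*(2*((x - 6) - 5)) = -130] divide by the outer 5, so div: 2*((x - 6) - 5) = -26.
Step 4. [2*((x - 6) - 5) = -26] 2·(inner) — divide through by 2. So div: (x - 6) - 5 = -13.
Step 5. [(x - 6) - 5 = -13] 5 comes off first (add 5) ⇒ sub: x - 6 = -8.
Step 6. [x - 6 = -8] peel the -6: add 6 from each side, so sub: x = -2.

Answer: x ∈ {-2}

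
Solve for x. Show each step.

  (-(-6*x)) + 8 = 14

Step 1. [(-(-6*x)) + 8 = 14] subtract 8: x sits inside (… + 8). So sub: -(-6*x) = 6.
Step 2. [-(-6*x) = 6] flip signs both sides ⇒ neg: -6*x = -6.
Step 3. [-6*x = -6] leading coefficient -6: divide by -6 ⇒ div: x = 1.

Answer: x ∈ {1}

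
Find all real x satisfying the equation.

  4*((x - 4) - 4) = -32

Step 1. [4*((x - 4) - 4) = -32] leading coefficient 4: divide by 4 ⇒ div: (x - 4) - 4 = -8.
Step 2. [(x - 4) - 4 = -8] 4 comes off first (add 4) ⇒ sub: x - 4 = -4.
Step 3. [x - 4 = -4] -4 is outermost — add 4 both sides, so sub: x = 0.

Answer: x ∈ {0}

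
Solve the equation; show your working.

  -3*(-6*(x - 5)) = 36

Step 1. [-3*(-6*(x - 5)) = 36] -3 out front; divide by -3, so div: -6*(x - 5) = -12.
Step 2. [-6*(x - 5) = -12] -6 out front; divide by -6. So div: x - 5 = 2.
Step 3. [x - 5 = 2] the outer -5 inverts by adding 5, so sub: x = 7.

Answer: x ∈ {7}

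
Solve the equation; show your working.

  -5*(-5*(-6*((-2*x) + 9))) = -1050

Step 1. [-5*(-5*(-6*((-2*x) + 9))) = -1050] leading coefficient -5: divide by -5, so div: -5*(-6*((-2*x) + 9)) = 210.
Step 2. [-5*(-6*((-2*x) + 9)) = 210] LHS = -5·(…); ÷-5 both sides, so div: -6*((-2*x) + 9) = -42.
Step 3. [-6*((-2*x) + 9) = -42] divide by the outer -6. So div: (-2*x) + 9 = 7.
Step 4. [(-2*x) + 9 = 7] the outer +9 inverts by subtracting 9. So sub: -2*x = -2.
Step 5. [-2*x = -2] divide by the outer -2 ⇒ div: x = 1.

Answer: x ∈ {1}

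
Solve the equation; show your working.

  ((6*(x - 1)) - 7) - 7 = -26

Step 1. [((6*(x - 1)) - 7) - 7 = -26] the outer -7 inverts by adding 7, so sub: (6*(x - 1)) - 7 = -19.
Step 2. [(6*(x - 1)) - 7 = -19] 7 comes off first (add 7), so sub: 6*(x - 1) = -12.
Step 3. [6*(x - 1) = -12] LHS = 6·(…); ÷6 both sides ⇒ div: x - 1 = -2.
Step 4. [x - 1 = -2] peel the -1: add 1 from each side ⇒ sub: x = -1.

Answer: x ∈ {-1}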